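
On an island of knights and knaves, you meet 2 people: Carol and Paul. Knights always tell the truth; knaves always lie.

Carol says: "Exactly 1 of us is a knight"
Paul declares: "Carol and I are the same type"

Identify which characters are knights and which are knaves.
Carol is a knight.
Paul is a knave.

Verification:
- Carol (knight) says "Exactly 1 of us is a knight" - this is TRUE because there are 1 knights.
- Paul (knave) says "Carol and I are the same type" - this is FALSE (a lie) because Paul is a knave and Carol is a knight.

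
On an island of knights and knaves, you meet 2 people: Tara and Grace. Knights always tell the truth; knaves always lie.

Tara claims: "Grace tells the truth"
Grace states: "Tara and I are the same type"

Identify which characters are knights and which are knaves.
Tara is a knight.
Grace is a knight.

Verification:
- Tara (knight) says "Grace tells the truth" - this is TRUE because Grace is a knight.
- Grace (knight) says "Tara and I are the same type" - this is TRUE because Grace is a knight and Tara is a knight.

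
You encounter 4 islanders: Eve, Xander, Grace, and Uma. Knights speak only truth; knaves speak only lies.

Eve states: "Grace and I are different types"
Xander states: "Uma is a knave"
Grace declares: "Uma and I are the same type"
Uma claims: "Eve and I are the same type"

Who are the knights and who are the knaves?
Eve is a knight.
Xander is a knave.
Grace is a knave.
Uma is a knight.

Verification:
- Eve (knight) says "Grace and I are different types" - this is TRUE because Eve is a knight and Grace is a knave.
- Xander (knave) says "Uma is a knave" - this is FALSE (a lie) because Uma is a knight.
- Grace (knave) says "Uma and I are the same type" - this is FALSE (a lie) because Grace is a knave and Uma is a knight.
- Uma (knight) says "Eve and I are the same type" - this is TRUE because Uma is a knight and Eve is a knight.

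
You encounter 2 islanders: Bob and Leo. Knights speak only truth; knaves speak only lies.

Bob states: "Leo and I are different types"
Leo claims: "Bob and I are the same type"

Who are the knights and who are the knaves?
Bob is a knight.
Leo is a knave.

Verification:
- Bob (knight) says "Leo and I are different types" - this is TRUE because Bob is a knight and Leo is a knave.
- Leo (knave) says "Bob and I are the same type" - this is FALSE (a lie) because Leo is a knave and Bob is a knight.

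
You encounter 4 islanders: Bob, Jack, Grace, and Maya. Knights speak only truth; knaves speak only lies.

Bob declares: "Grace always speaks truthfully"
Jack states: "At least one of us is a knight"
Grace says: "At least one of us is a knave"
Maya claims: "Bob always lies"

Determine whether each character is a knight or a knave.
Bob is a knight.
Jack is a knight.
Grace is a knight.
Maya is a knave.

Verification:
- Bob (knight) says "Grace always speaks truthfully" - this is TRUE because Grace is a knight.
- Jack (knight) says "At least one of us is a knight" - this is TRUE because Bob, Jack, and Grace are knights.
- Grace (knight) says "At least one of us is a knave" - this is TRUE because Maya is a knave.
- Maya (knave) says "Bob always lies" - this is FALSE (a lie) because Bob is a knight.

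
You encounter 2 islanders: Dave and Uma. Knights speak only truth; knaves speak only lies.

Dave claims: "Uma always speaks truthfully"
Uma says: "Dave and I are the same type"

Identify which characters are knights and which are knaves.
Dave is a knight.
Uma is a knight.

Verification:
- Dave (knight) says "Uma always speaks truthfully" - this is TRUE because Uma is a knight.
- Uma (knight) says "Dave and I are the same type" - this is TRUE because Uma is a knight and Dave is a knight.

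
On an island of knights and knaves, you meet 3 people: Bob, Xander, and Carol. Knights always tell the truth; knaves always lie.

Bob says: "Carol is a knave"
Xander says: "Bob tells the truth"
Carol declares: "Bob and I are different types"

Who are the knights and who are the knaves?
Bob is a knave.
Xander is a knave.
Carol is a knight.

Verification:
- Bob (knave) says "Carol is a knave" - this is FALSE (a lie) because Carol is a knight.
- Xander (knave) says "Bob tells the truth" - this is FALSE (a lie) because Bob is a knave.
- Carol (knight) says "Bob and I are different types" - this is TRUE because Carol is a knight and Bob is a knave.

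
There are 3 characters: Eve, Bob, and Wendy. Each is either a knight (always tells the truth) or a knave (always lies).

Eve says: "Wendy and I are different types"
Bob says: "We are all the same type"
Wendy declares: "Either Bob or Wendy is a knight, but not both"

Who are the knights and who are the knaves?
Eve is a knight.
Bob is a knave.
Wendy is a knave.

Verification:
- Eve (knight) says "Wendy and I are different types" - this is TRUE because Eve is a knight and Wendy is a knave.
- Bob (knave) says "We are all the same type" - this is FALSE (a lie) because Eve is a knight and Bob and Wendy are knaves.
- Wendy (knave) says "Either Bob or Wendy is a knight, but not both" - this is FALSE (a lie) because Bob is a knave and Wendy is a knave.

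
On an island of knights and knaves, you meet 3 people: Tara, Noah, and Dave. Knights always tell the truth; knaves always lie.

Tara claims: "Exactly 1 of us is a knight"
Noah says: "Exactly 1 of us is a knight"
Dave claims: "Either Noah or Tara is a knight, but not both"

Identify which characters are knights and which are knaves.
Tara is a knave.
Noah is a knave.
Dave is a knave.

Verification:
- Tara (knave) says "Exactly 1 of us is a knight" - this is FALSE (a lie) because there are 0 knights.
- Noah (knave) says "Exactly 1 of us is a knight" - this is FALSE (a lie) because there are 0 knights.
- Dave (knave) says "Either Noah or Tara is a knight, but not both" - this is FALSE (a lie) because Noah is a knave and Tara is a knave.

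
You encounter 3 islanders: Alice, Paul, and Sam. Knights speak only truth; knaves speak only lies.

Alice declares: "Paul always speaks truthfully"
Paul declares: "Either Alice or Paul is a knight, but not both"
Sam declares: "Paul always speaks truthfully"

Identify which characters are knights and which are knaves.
Alice is a knave.
Paul is a knave.
Sam is a knave.

Verification:
- Alice (knave) says "Paul always speaks truthfully" - this is FALSE (a lie) because Paul is a knave.
- Paul (knave) says "Either Alice or Paul is a knight, but not both" - this is FALSE (a lie) because Alice is a knave and Paul is a knave.
- Sam (knave) says "Paul always speaks truthfully" - this is FALSE (a lie) because Paul is a knave.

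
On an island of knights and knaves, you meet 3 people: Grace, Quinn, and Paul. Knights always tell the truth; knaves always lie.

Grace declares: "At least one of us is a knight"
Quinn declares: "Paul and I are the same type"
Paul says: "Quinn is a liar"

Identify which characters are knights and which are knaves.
Grace is a knight.
Quinn is a knave.
Paul is a knight.

Verification:
- Grace (knight) says "At least one of us is a knight" - this is TRUE because Grace and Paul are knights.
- Quinn (knave) says "Paul and I are the same type" - this is FALSE (a lie) because Quinn is a knave and Paul is a knight.
- Paul (knight) says "Quinn is a liar" - this is TRUE because Quinn is a knave.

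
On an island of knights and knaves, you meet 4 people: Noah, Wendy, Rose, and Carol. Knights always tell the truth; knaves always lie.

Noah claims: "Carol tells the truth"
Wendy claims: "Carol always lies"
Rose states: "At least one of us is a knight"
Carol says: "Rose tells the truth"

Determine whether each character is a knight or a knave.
Noah is a knight.
Wendy is a knave.
Rose is a knight.
Carol is a knight.

Verification:
- Noah (knight) says "Carol tells the truth" - this is TRUE because Carol is a knight.
- Wendy (knave) says "Carol always lies" - this is FALSE (a lie) because Carol is a knight.
- Rose (knight) says "At least one of us is a knight" - this is TRUE because Noah, Rose, and Carol are knights.
- Carol (knight) says "Rose tells the truth" - this is TRUE because Rose is a knight.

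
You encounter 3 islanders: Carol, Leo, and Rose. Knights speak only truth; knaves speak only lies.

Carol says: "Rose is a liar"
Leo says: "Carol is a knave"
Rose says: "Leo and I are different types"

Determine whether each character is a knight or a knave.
Carol is a knight.
Leo is a knave.
Rose is a knave.

Verification:
- Carol (knight) says "Rose is a liar" - this is TRUE because Rose is a knave.
- Leo (knave) says "Carol is a knave" - this is FALSE (a lie) because Carol is a knight.
- Rose (knave) says "Leo and I are different types" - this is FALSE (a lie) because Rose is a knave and Leo is a knave.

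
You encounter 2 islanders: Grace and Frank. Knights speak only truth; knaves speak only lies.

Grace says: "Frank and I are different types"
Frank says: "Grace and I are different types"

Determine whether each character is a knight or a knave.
Grace is a knave.
Frank is a knave.

Verification:
- Grace (knave) says "Frank and I are different types" - this is FALSE (a lie) because Grace is a knave and Frank is a knave.
- Frank (knave) says "Grace and I are different types" - this is FALSE (a lie) because Frank is a knave and Grace is a knave.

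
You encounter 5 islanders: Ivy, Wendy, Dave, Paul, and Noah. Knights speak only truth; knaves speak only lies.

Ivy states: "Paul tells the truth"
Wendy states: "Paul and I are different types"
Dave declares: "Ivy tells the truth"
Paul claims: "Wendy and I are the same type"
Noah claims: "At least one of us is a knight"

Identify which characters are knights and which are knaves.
Ivy is a knave.
Wendy is a knight.
Dave is a knave.
Paul is a knave.
Noah is a knight.

Verification:
- Ivy (knave) says "Paul tells the truth" - this is FALSE (a lie) because Paul is a knave.
- Wendy (knight) says "Paul and I are different types" - this is TRUE because Wendy is a knight and Paul is a knave.
- Dave (knave) says "Ivy tells the truth" - this is FALSE (a lie) because Ivy is a knave.
- Paul (knave) says "Wendy and I are the same type" - this is FALSE (a lie) because Paul is a knave and Wendy is a knight.
- Noah (knight) says "At least one of us is a knight" - this is TRUE because Wendy and Noah are knights.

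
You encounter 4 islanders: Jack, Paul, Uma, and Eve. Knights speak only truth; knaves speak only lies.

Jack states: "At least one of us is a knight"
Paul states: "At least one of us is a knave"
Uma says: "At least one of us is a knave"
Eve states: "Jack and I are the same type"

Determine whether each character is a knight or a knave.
Jack is a knight.
Paul is a knight.
Uma is a knight.
Eve is a knave.

Verification:
- Jack (knight) says "At least one of us is a knight" - this is TRUE because Jack, Paul, and Uma are knights.
- Paul (knight) says "At least one of us is a knave" - this is TRUE because Eve is a knave.
- Uma (knight) says "At least one of us is a knave" - this is TRUE because Eve is a knave.
- Eve (knave) says "Jack and I are the same type" - this is FALSE (a lie) because Eve is a knave and Jack is a knight.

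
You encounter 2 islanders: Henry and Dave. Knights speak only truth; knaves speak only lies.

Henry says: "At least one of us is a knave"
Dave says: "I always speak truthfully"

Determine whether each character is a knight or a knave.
Henry is a knight.
Dave is a knave.

Verification:
- Henry (knight) says "At least one of us is a knave" - this is TRUE because Dave is a knave.
- Dave (knave) says "I always speak truthfully" - this is FALSE (a lie) because Dave is a knave.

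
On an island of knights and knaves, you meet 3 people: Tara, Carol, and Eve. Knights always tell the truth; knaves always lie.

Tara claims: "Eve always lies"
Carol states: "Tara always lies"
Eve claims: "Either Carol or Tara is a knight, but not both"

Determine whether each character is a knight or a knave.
Tara is a knave.
Carol is a knight.
Eve is a knight.

Verification:
- Tara (knave) says "Eve always lies" - this is FALSE (a lie) because Eve is a knight.
- Carol (knight) says "Tara always lies" - this is TRUE because Tara is a knave.
- Eve (knight) says "Either Carol or Tara is a knight, but not both" - this is TRUE because Carol is a knight and Tara is a knave.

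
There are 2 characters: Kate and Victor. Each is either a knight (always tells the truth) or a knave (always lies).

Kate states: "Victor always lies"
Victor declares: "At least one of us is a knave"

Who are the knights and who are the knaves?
Kate is a knave.
Victor is a knight.

Verification:
- Kate (knave) says "Victor always lies" - this is FALSE (a lie) because Victor is a knight.
- Victor (knight) says "At least one of us is a knave" - this is TRUE because Kate is a knave.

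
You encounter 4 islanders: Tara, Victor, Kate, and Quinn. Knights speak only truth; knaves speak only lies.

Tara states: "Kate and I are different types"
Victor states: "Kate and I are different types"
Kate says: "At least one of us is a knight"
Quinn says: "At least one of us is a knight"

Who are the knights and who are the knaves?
Tara is a knave.
Victor is a knave.
Kate is a knave.
Quinn is a knave.

Verification:
- Tara (knave) says "Kate and I are different types" - this is FALSE (a lie) because Tara is a knave and Kate is a knave.
- Victor (knave) says "Kate and I are different types" - this is FALSE (a lie) because Victor is a knave and Kate is a knave.
- Kate (knave) says "At least one of us is a knight" - this is FALSE (a lie) because no one is a knight.
- Quinn (knave) says "At least one of us is a knight" - this is FALSE (a lie) because no one is a knight.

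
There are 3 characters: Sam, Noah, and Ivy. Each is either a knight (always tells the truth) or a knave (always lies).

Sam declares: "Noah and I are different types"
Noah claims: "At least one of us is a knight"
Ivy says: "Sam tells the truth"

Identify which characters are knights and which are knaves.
Sam is a knave.
Noah is a knave.
Ivy is a knave.

Verification:
- Sam (knave) says "Noah and I are different types" - this is FALSE (a lie) because Sam is a knave and Noah is a knave.
- Noah (knave) says "At least one of us is a knight" - this is FALSE (a lie) because no one is a knight.
- Ivy (knave) says "Sam tells the truth" - this is FALSE (a lie) because Sam is a knave.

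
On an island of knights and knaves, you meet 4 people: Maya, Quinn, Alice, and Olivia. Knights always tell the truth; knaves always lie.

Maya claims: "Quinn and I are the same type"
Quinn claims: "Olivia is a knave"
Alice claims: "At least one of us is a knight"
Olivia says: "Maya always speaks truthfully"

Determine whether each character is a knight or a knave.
Maya is a knave.
Quinn is a knight.
Alice is a knight.
Olivia is a knave.

Verification:
- Maya (knave) says "Quinn and I are the same type" - this is FALSE (a lie) because Maya is a knave and Quinn is a knight.
- Quinn (knight) says "Olivia is a knave" - this is TRUE because Olivia is a knave.
- Alice (knight) says "At least one of us is a knight" - this is TRUE because Quinn and Alice are knights.
- Olivia (knave) says "Maya always speaks truthfully" - this is FALSE (a lie) because Maya is a knave.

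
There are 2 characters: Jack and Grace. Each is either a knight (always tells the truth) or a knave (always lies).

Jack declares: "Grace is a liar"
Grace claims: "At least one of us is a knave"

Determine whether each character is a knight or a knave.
Jack is a knave.
Grace is a knight.

Verification:
- Jack (knave) says "Grace is a liar" - this is FALSE (a lie) because Grace is a knight.
- Grace (knight) says "At least one of us is a knave" - this is TRUE because Jack is a knave.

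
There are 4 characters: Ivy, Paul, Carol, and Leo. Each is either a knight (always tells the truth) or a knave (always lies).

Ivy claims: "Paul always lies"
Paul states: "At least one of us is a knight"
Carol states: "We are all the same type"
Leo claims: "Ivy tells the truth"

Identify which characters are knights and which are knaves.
Ivy is a knave.
Paul is a knight.
Carol is a knave.
Leo is a knave.

Verification:
- Ivy (knave) says "Paul always lies" - this is FALSE (a lie) because Paul is a knight.
- Paul (knight) says "At least one of us is a knight" - this is TRUE because Paul is a knight.
- Carol (knave) says "We are all the same type" - this is FALSE (a lie) because Paul is a knight and Ivy, Carol, and Leo are knaves.
- Leo (knave) says "Ivy tells the truth" - this is FALSE (a lie) because Ivy is a knave.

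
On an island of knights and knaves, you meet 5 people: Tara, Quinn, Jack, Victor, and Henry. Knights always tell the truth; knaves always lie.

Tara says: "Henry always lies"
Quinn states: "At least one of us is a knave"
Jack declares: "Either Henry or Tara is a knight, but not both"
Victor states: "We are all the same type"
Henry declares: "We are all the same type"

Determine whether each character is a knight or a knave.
Tara is a knight.
Quinn is a knight.
Jack is a knight.
Victor is a knave.
Henry is a knave.

Verification:
- Tara (knight) says "Henry always lies" - this is TRUE because Henry is a knave.
- Quinn (knight) says "At least one of us is a knave" - this is TRUE because Victor and Henry are knaves.
- Jack (knight) says "Either Henry or Tara is a knight, but not both" - this is TRUE because Henry is a knave and Tara is a knight.
- Victor (knave) says "We are all the same type" - this is FALSE (a lie) because Tara, Quinn, and Jack are knights and Victor and Henry are knaves.
- Henry (knave) says "We are all the same type" - this is FALSE (a lie) because Tara, Quinn, and Jack are knights and Victor and Henry are knaves.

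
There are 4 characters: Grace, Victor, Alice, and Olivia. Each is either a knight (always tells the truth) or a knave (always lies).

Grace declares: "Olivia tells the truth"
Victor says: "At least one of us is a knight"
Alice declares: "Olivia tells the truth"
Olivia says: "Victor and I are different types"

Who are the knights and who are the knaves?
Grace is a knave.
Victor is a knave.
Alice is a knave.
Olivia is a knave.

Verification:
- Grace (knave) says "Olivia tells the truth" - this is FALSE (a lie) because Olivia is a knave.
- Victor (knave) says "At least one of us is a knight" - this is FALSE (a lie) because no one is a knight.
- Alice (knave) says "Olivia tells the truth" - this is FALSE (a lie) because Olivia is a knave.
- Olivia (knave) says "Victor and I are different types" - this is FALSE (a lie) because Olivia is a knave and Victor is a knave.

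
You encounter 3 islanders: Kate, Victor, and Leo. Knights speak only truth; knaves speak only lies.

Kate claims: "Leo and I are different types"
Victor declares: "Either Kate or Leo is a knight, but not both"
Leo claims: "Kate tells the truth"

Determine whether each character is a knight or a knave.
Kate is a knave.
Victor is a knave.
Leo is a knave.

Verification:
- Kate (knave) says "Leo and I are different types" - this is FALSE (a lie) because Kate is a knave and Leo is a knave.
- Victor (knave) says "Either Kate or Leo is a knight, but not both" - this is FALSE (a lie) because Kate is a knave and Leo is a knave.
- Leo (knave) says "Kate tells the truth" - this is FALSE (a lie) because Kate is a knave.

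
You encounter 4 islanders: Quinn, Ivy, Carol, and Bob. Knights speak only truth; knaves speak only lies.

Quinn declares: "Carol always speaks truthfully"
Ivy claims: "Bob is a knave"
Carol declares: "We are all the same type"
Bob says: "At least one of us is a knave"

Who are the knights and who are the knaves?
Quinn is a knave.
Ivy is a knave.
Carol is a knave.
Bob is a knight.

Verification:
- Quinn (knave) says "Carol always speaks truthfully" - this is FALSE (a lie) because Carol is a knave.
- Ivy (knave) says "Bob is a knave" - this is FALSE (a lie) because Bob is a knight.
- Carol (knave) says "We are all the same type" - this is FALSE (a lie) because Bob is a knight and Quinn, Ivy, and Carol are knaves.
- Bob (knight) says "At least one of us is a knave" - this is TRUE because Quinn, Ivy, and Carol are knaves.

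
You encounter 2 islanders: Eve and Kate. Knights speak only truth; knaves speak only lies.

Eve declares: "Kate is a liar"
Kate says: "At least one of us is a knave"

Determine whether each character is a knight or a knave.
Eve is a knave.
Kate is a knight.

Verification:
- Eve (knave) says "Kate is a liar" - this is FALSE (a lie) because Kate is a knight.
- Kate (knight) says "At least one of us is a knave" - this is TRUE because Eve is a knave.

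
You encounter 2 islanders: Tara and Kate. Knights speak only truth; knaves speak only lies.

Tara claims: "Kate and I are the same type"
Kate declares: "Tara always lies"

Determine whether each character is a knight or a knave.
Tara is a knave.
Kate is a knight.

Verification:
- Tara (knave) says "Kate and I are the same type" - this is FALSE (a lie) because Tara is a knave and Kate is a knight.
- Kate (knight) says "Tara always lies" - this is TRUE because Tara is a knave.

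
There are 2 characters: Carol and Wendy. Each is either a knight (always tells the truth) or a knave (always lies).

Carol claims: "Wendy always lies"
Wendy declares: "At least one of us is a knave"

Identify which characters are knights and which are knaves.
Carol is a knave.
Wendy is a knight.

Verification:
- Carol (knave) says "Wendy always lies" - this is FALSE (a lie) because Wendy is a knight.
- Wendy (knight) says "At least one of us is a knave" - this is TRUE because Carol is a knave.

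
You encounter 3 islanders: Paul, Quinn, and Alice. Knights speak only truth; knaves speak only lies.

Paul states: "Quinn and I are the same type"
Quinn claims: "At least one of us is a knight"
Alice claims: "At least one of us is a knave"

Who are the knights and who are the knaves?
Paul is a knave.
Quinn is a knight.
Alice is a knight.

Verification:
- Paul (knave) says "Quinn and I are the same type" - this is FALSE (a lie) because Paul is a knave and Quinn is a knight.
- Quinn (knight) says "At least one of us is a knight" - this is TRUE because Quinn and Alice are knights.
- Alice (knight) says "At least one of us is a knave" - this is TRUE because Paul is a knave.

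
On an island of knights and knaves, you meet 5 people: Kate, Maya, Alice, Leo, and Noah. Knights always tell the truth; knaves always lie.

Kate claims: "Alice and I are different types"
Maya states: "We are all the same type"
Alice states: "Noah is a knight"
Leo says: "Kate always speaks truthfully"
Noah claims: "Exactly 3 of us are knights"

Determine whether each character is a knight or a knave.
Kate is a knight.
Maya is a knave.
Alice is a knave.
Leo is a knight.
Noah is a knave.

Verification:
- Kate (knight) says "Alice and I are different types" - this is TRUE because Kate is a knight and Alice is a knave.
- Maya (knave) says "We are all the same type" - this is FALSE (a lie) because Kate and Leo are knights and Maya, Alice, and Noah are knaves.
- Alice (knave) says "Noah is a knight" - this is FALSE (a lie) because Noah is a knave.
- Leo (knight) says "Kate always speaks truthfully" - this is TRUE because Kate is a knight.
- Noah (knave) says "Exactly 3 of us are knights" - this is FALSE (a lie) because there are 2 knights.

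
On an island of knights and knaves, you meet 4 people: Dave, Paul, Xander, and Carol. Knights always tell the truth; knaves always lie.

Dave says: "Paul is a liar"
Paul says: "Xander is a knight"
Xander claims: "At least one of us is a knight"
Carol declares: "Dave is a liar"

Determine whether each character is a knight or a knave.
Dave is a knave.
Paul is a knight.
Xander is a knight.
Carol is a knight.

Verification:
- Dave (knave) says "Paul is a liar" - this is FALSE (a lie) because Paul is a knight.
- Paul (knight) says "Xander is a knight" - this is TRUE because Xander is a knight.
- Xander (knight) says "At least one of us is a knight" - this is TRUE because Paul, Xander, and Carol are knights.
- Carol (knight) says "Dave is a liar" - this is TRUE because Dave is a knave.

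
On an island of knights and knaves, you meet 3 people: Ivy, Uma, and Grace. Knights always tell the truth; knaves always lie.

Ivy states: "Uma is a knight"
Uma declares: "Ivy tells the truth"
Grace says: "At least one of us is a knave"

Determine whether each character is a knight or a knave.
Ivy is a knave.
Uma is a knave.
Grace is a knight.

Verification:
- Ivy (knave) says "Uma is a knight" - this is FALSE (a lie) because Uma is a knave.
- Uma (knave) says "Ivy tells the truth" - this is FALSE (a lie) because Ivy is a knave.
- Grace (knight) says "At least one of us is a knave" - this is TRUE because Ivy and Uma are knaves.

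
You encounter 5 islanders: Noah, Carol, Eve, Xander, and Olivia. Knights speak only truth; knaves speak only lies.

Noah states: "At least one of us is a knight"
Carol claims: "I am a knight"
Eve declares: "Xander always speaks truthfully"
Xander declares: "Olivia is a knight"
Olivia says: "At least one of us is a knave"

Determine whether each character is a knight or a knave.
Noah is a knight.
Carol is a knave.
Eve is a knight.
Xander is a knight.
Olivia is a knight.

Verification:
- Noah (knight) says "At least one of us is a knight" - this is TRUE because Noah, Eve, Xander, and Olivia are knights.
- Carol (knave) says "I am a knight" - this is FALSE (a lie) because Carol is a knave.
- Eve (knight) says "Xander always speaks truthfully" - this is TRUE because Xander is a knight.
- Xander (knight) says "Olivia is a knight" - this is TRUE because Olivia is a knight.
- Olivia (knight) says "At least one of us is a knave" - this is TRUE because Carol is a knave.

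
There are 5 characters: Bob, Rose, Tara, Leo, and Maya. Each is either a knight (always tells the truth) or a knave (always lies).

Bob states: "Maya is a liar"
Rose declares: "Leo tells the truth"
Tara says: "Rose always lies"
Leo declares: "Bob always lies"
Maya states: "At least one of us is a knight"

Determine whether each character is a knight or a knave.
Bob is a knave.
Rose is a knight.
Tara is a knave.
Leo is a knight.
Maya is a knight.

Verification:
- Bob (knave) says "Maya is a liar" - this is FALSE (a lie) because Maya is a knight.
- Rose (knight) says "Leo tells the truth" - this is TRUE because Leo is a knight.
- Tara (knave) says "Rose always lies" - this is FALSE (a lie) because Rose is a knight.
- Leo (knight) says "Bob always lies" - this is TRUE because Bob is a knave.
- Maya (knight) says "At least one of us is a knight" - this is TRUE because Rose, Leo, and Maya are knights.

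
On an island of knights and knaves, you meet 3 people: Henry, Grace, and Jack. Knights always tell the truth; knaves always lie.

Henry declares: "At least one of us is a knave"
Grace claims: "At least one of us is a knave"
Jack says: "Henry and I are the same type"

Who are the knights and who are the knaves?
Henry is a knight.
Grace is a knight.
Jack is a knave.

Verification:
- Henry (knight) says "At least one of us is a knave" - this is TRUE because Jack is a knave.
- Grace (knight) says "At least one of us is a knave" - this is TRUE because Jack is a knave.
- Jack (knave) says "Henry and I are the same type" - this is FALSE (a lie) because Jack is a knave and Henry is a knight.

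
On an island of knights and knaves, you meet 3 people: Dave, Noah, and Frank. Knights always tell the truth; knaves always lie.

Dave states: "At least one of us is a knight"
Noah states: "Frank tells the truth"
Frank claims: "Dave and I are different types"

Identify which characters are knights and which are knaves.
Dave is a knave.
Noah is a knave.
Frank is a knave.

Verification:
- Dave (knave) says "At least one of us is a knight" - this is FALSE (a lie) because no one is a knight.
- Noah (knave) says "Frank tells the truth" - this is FALSE (a lie) because Frank is a knave.
- Frank (knave) says "Dave and I are different types" - this is FALSE (a lie) because Frank is a knave and Dave is a knave.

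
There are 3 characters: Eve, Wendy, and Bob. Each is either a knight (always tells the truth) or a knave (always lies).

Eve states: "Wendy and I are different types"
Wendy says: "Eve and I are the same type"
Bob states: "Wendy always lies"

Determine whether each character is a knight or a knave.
Eve is a knight.
Wendy is a knave.
Bob is a knight.

Verification:
- Eve (knight) says "Wendy and I are different types" - this is TRUE because Eve is a knight and Wendy is a knave.
- Wendy (knave) says "Eve and I are the same type" - this is FALSE (a lie) because Wendy is a knave and Eve is a knight.
- Bob (knight) says "Wendy always lies" - this is TRUE because Wendy is a knave.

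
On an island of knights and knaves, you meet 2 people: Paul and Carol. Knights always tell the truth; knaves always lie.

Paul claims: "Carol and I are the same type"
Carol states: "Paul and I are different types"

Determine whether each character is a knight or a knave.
Paul is a knave.
Carol is a knight.

Verification:
- Paul (knave) says "Carol and I are the same type" - this is FALSE (a lie) because Paul is a knave and Carol is a knight.
- Carol (knight) says "Paul and I are different types" - this is TRUE because Carol is a knight and Paul is a knave.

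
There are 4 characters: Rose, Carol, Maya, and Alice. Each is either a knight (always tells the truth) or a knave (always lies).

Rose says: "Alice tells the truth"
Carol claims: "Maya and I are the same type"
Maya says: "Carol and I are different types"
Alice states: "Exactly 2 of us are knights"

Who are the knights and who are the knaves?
Rose is a knave.
Carol is a knave.
Maya is a knight.
Alice is a knave.

Verification:
- Rose (knave) says "Alice tells the truth" - this is FALSE (a lie) because Alice is a knave.
- Carol (knave) says "Maya and I are the same type" - this is FALSE (a lie) because Carol is a knave and Maya is a knight.
- Maya (knight) says "Carol and I are different types" - this is TRUE because Maya is a knight and Carol is a knave.
- Alice (knave) says "Exactly 2 of us are knights" - this is FALSE (a lie) because there are 1 knights.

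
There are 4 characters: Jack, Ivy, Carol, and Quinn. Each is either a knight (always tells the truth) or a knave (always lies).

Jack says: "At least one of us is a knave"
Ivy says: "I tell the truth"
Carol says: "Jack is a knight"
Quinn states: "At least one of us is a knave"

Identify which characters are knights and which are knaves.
Jack is a knight.
Ivy is a knave.
Carol is a knight.
Quinn is a knight.

Verification:
- Jack (knight) says "At least one of us is a knave" - this is TRUE because Ivy is a knave.
- Ivy (knave) says "I tell the truth" - this is FALSE (a lie) because Ivy is a knave.
- Carol (knight) says "Jack is a knight" - this is TRUE because Jack is a knight.
- Quinn (knight) says "At least one of us is a knave" - this is TRUE because Ivy is a knave.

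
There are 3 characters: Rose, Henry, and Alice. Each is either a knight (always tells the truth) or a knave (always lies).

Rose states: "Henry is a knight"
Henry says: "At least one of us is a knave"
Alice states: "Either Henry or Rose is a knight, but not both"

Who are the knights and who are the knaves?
Rose is a knight.
Henry is a knight.
Alice is a knave.

Verification:
- Rose (knight) says "Henry is a knight" - this is TRUE because Henry is a knight.
- Henry (knight) says "At least one of us is a knave" - this is TRUE because Alice is a knave.
- Alice (knave) says "Either Henry or Rose is a knight, but not both" - this is FALSE (a lie) because Henry is a knight and Rose is a knight.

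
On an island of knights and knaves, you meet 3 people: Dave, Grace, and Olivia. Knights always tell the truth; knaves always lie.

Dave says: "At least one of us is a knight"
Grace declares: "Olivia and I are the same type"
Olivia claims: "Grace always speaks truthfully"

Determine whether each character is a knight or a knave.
Dave is a knight.
Grace is a knight.
Olivia is a knight.

Verification:
- Dave (knight) says "At least one of us is a knight" - this is TRUE because Dave, Grace, and Olivia are knights.
- Grace (knight) says "Olivia and I are the same type" - this is TRUE because Grace is a knight and Olivia is a knight.
- Olivia (knight) says "Grace always speaks truthfully" - this is TRUE because Grace is a knight.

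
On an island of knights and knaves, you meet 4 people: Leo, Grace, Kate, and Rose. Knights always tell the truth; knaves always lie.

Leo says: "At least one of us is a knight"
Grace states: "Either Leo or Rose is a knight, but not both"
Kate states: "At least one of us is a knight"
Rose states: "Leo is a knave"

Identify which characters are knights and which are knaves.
Leo is a knight.
Grace is a knight.
Kate is a knight.
Rose is a knave.

Verification:
- Leo (knight) says "At least one of us is a knight" - this is TRUE because Leo, Grace, and Kate are knights.
- Grace (knight) says "Either Leo or Rose is a knight, but not both" - this is TRUE because Leo is a knight and Rose is a knave.
- Kate (knight) says "At least one of us is a knight" - this is TRUE because Leo, Grace, and Kate are knights.
- Rose (knave) says "Leo is a knave" - this is FALSE (a lie) because Leo is a knight.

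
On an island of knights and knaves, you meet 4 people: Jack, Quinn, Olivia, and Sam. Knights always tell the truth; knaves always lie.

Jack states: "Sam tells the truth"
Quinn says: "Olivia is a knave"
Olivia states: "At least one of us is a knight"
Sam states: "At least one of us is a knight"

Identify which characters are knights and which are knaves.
Jack is a knight.
Quinn is a knave.
Olivia is a knight.
Sam is a knight.

Verification:
- Jack (knight) says "Sam tells the truth" - this is TRUE because Sam is a knight.
- Quinn (knave) says "Olivia is a knave" - this is FALSE (a lie) because Olivia is a knight.
- Olivia (knight) says "At least one of us is a knight" - this is TRUE because Jack, Olivia, and Sam are knights.
- Sam (knight) says "At least one of us is a knight" - this is TRUE because Jack, Olivia, and Sam are knights.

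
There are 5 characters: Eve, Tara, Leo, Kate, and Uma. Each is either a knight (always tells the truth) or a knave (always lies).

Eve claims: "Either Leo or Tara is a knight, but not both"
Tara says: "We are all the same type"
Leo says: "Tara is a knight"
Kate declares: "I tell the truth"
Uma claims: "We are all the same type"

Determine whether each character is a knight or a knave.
Eve is a knave.
Tara is a knave.
Leo is a knave.
Kate is a knight.
Uma is a knave.

Verification:
- Eve (knave) says "Either Leo or Tara is a knight, but not both" - this is FALSE (a lie) because Leo is a knave and Tara is a knave.
- Tara (knave) says "We are all the same type" - this is FALSE (a lie) because Kate is a knight and Eve, Tara, Leo, and Uma are knaves.
- Leo (knave) says "Tara is a knight" - this is FALSE (a lie) because Tara is a knave.
- Kate (knight) says "I tell the truth" - this is TRUE because Kate is a knight.
- Uma (knave) says "We are all the same type" - this is FALSE (a lie) because Kate is a knight and Eve, Tara, Leo, and Uma are knaves.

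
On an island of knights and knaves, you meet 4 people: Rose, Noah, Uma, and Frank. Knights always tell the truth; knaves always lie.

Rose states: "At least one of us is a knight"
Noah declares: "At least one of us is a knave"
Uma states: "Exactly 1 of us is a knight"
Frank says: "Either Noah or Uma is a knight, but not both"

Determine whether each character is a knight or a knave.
Rose is a knight.
Noah is a knight.
Uma is a knave.
Frank is a knight.

Verification:
- Rose (knight) says "At least one of us is a knight" - this is TRUE because Rose, Noah, and Frank are knights.
- Noah (knight) says "At least one of us is a knave" - this is TRUE because Uma is a knave.
- Uma (knave) says "Exactly 1 of us is a knight" - this is FALSE (a lie) because there are 3 knights.
- Frank (knight) says "Either Noah or Uma is a knight, but not both" - this is TRUE because Noah is a knight and Uma is a knave.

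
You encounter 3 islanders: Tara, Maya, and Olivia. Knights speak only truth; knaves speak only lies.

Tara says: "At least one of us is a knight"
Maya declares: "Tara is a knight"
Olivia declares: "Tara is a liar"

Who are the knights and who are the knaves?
Tara is a knight.
Maya is a knight.
Olivia is a knave.

Verification:
- Tara (knight) says "At least one of us is a knight" - this is TRUE because Tara and Maya are knights.
- Maya (knight) says "Tara is a knight" - this is TRUE because Tara is a knight.
- Olivia (knave) says "Tara is a liar" - this is FALSE (a lie) because Tara is a knight.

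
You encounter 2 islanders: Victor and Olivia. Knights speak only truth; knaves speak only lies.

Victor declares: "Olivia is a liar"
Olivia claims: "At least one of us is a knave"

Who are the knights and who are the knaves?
Victor is a knave.
Olivia is a knight.

Verification:
- Victor (knave) says "Olivia is a liar" - this is FALSE (a lie) because Olivia is a knight.
- Olivia (knight) says "At least one of us is a knave" - this is TRUE because Victor is a knave.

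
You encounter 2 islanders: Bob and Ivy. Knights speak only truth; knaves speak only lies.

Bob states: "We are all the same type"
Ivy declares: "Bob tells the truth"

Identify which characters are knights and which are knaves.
Bob is a knight.
Ivy is a knight.

Verification:
- Bob (knight) says "We are all the same type" - this is TRUE because Bob and Ivy are knights.
- Ivy (knight) says "Bob tells the truth" - this is TRUE because Bob is a knight.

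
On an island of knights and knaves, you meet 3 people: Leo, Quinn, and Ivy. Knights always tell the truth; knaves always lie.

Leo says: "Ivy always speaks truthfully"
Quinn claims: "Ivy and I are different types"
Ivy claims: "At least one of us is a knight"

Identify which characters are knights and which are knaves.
Leo is a knave.
Quinn is a knave.
Ivy is a knave.

Verification:
- Leo (knave) says "Ivy always speaks truthfully" - this is FALSE (a lie) because Ivy is a knave.
- Quinn (knave) says "Ivy and I are different types" - this is FALSE (a lie) because Quinn is a knave and Ivy is a knave.
- Ivy (knave) says "At least one of us is a knight" - this is FALSE (a lie) because no one is a knight.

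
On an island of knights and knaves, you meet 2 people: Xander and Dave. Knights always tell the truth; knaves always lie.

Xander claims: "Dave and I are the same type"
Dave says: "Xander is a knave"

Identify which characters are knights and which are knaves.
Xander is a knave.
Dave is a knight.

Verification:
- Xander (knave) says "Dave and I are the same type" - this is FALSE (a lie) because Xander is a knave and Dave is a knight.
- Dave (knight) says "Xander is a knave" - this is TRUE because Xander is a knave.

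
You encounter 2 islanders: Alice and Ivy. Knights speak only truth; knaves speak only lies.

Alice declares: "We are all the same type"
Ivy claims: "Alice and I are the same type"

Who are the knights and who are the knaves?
Alice is a knight.
Ivy is a knight.

Verification:
- Alice (knight) says "We are all the same type" - this is TRUE because Alice and Ivy are knights.
- Ivy (knight) says "Alice and I are the same type" - this is TRUE because Ivy is a knight and Alice is a knight.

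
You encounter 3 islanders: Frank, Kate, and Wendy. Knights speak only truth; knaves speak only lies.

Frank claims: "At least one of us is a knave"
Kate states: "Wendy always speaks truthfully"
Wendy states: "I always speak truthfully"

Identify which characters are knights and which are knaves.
Frank is a knight.
Kate is a knave.
Wendy is a knave.

Verification:
- Frank (knight) says "At least one of us is a knave" - this is TRUE because Kate and Wendy are knaves.
- Kate (knave) says "Wendy always speaks truthfully" - this is FALSE (a lie) because Wendy is a knave.
- Wendy (knave) says "I always speak truthfully" - this is FALSE (a lie) because Wendy is a knave.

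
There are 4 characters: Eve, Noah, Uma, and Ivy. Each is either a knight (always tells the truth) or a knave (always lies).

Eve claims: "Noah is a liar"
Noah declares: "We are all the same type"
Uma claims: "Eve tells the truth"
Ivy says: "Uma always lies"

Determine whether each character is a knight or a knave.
Eve is a knight.
Noah is a knave.
Uma is a knight.
Ivy is a knave.

Verification:
- Eve (knight) says "Noah is a liar" - this is TRUE because Noah is a knave.
- Noah (knave) says "We are all the same type" - this is FALSE (a lie) because Eve and Uma are knights and Noah and Ivy are knaves.
- Uma (knight) says "Eve tells the truth" - this is TRUE because Eve is a knight.
- Ivy (knave) says "Uma always lies" - this is FALSE (a lie) because Uma is a knight.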